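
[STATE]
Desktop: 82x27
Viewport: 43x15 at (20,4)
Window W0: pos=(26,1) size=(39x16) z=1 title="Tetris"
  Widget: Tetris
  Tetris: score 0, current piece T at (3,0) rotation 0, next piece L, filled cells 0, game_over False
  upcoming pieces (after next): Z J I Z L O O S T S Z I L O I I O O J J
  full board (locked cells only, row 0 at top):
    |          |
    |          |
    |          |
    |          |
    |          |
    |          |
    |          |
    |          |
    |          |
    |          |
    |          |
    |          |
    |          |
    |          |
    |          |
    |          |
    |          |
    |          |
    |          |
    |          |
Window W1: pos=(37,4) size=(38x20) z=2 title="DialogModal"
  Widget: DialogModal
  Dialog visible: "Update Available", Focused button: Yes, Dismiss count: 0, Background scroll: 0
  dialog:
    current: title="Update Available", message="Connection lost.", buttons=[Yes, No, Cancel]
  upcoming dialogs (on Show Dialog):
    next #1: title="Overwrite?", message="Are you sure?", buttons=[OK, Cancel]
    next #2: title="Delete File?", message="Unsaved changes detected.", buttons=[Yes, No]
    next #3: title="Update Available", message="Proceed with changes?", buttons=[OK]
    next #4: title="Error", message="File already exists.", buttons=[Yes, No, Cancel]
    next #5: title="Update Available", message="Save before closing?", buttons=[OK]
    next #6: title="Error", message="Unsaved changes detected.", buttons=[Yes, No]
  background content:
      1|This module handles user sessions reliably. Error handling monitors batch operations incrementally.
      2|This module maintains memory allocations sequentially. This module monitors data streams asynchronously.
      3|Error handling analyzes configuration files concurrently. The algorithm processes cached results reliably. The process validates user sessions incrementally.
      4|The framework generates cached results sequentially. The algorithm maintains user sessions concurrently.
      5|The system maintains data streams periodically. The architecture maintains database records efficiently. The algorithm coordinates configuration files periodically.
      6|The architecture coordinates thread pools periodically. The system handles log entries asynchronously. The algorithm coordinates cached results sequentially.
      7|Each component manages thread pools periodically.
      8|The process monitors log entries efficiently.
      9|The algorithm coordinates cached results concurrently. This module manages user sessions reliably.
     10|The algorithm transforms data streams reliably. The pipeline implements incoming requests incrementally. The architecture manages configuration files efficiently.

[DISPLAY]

      ┃          ┏━━━━━━━━━━━━━━━━━━━━━━━━━
      ┃          ┃ DialogModal             
      ┃          ┠─────────────────────────
      ┃          ┃This module handles user 
      ┃          ┃This module maintains mem
      ┃          ┃Error handling analyzes c
      ┃          ┃The framework generates c
      ┃          ┃The system maintains data
      ┃          ┃The ar┌──────────────────
      ┃          ┃Each c│   Update Availabl
      ┃          ┃The pr│   Connection lost
      ┃          ┃The al│ [Yes]  No   Cance
      ┗━━━━━━━━━━┃The al└──────────────────
                 ┃                         
                 ┃                         


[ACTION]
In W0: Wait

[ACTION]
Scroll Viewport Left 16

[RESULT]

                      ┃          ┏━━━━━━━━━
                      ┃          ┃ DialogMo
                      ┃          ┠─────────
                      ┃          ┃This modu
                      ┃          ┃This modu
                      ┃          ┃Error han
                      ┃          ┃The frame
                      ┃          ┃The syste
                      ┃          ┃The ar┌──
                      ┃          ┃Each c│  
                      ┃          ┃The pr│  
                      ┃          ┃The al│ [
                      ┗━━━━━━━━━━┃The al└──
                                 ┃         
                                 ┃         


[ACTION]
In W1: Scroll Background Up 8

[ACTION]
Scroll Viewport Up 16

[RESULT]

                                           
                      ┏━━━━━━━━━━━━━━━━━━━━
                      ┃ Tetris             
                      ┠────────────────────
                      ┃          ┏━━━━━━━━━
                      ┃          ┃ DialogMo
                      ┃          ┠─────────
                      ┃          ┃This modu
                      ┃          ┃This modu
                      ┃          ┃Error han
                      ┃          ┃The frame
                      ┃          ┃The syste
                      ┃          ┃The ar┌──
                      ┃          ┃Each c│  
                      ┃          ┃The pr│  


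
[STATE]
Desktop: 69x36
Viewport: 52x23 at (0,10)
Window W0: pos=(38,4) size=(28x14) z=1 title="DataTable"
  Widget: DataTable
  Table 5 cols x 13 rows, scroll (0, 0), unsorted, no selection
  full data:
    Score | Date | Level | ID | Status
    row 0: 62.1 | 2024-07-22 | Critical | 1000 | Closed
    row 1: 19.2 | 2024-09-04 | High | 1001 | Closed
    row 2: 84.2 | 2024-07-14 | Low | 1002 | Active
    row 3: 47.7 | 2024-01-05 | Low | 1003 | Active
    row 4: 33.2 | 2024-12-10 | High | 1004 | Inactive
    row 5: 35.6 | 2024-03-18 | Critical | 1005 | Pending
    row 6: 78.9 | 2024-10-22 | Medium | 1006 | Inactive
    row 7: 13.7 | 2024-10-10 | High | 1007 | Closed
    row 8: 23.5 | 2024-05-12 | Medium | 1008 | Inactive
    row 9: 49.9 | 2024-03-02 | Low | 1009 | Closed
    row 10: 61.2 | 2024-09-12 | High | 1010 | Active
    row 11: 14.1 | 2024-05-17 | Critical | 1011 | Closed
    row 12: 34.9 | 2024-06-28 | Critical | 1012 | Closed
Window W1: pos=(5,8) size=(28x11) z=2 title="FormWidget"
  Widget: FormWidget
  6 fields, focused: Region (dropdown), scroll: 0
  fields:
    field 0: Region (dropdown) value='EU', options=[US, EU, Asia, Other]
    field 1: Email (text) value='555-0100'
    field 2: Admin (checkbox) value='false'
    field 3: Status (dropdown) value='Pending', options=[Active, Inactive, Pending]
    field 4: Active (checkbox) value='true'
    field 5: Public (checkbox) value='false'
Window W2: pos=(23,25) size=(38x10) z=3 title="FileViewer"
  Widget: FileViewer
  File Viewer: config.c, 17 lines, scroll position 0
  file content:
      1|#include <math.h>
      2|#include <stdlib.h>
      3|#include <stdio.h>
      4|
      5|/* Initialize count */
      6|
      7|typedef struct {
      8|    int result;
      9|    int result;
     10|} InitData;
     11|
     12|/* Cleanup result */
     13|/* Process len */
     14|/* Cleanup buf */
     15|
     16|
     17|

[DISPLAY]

     ┠──────────────────────────┨     ┃19.2 │2024-09
     ┃> Region:     [EU       ▼]┃     ┃84.2 │2024-07
     ┃  Email:      [555-0100  ]┃     ┃47.7 │2024-01
     ┃  Admin:      [ ]         ┃     ┃33.2 │2024-12
     ┃  Status:     [Pending  ▼]┃     ┃35.6 │2024-03
     ┃  Active:     [x]         ┃     ┃78.9 │2024-10
     ┃  Public:     [ ]         ┃     ┃13.7 │2024-10
     ┃                          ┃     ┗━━━━━━━━━━━━━
     ┗━━━━━━━━━━━━━━━━━━━━━━━━━━┛                   
                                                    
                                                    
                                                    
                                                    
                                                    
                                                    
                       ┏━━━━━━━━━━━━━━━━━━━━━━━━━━━━
                       ┃ FileViewer                 
                       ┠────────────────────────────
                       ┃#include <math.h>           
                       ┃#include <stdlib.h>         
                       ┃#include <stdio.h>          
                       ┃                            
                       ┃/* Initialize count */      


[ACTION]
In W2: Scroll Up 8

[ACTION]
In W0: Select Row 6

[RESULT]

     ┠──────────────────────────┨     ┃19.2 │2024-09
     ┃> Region:     [EU       ▼]┃     ┃84.2 │2024-07
     ┃  Email:      [555-0100  ]┃     ┃47.7 │2024-01
     ┃  Admin:      [ ]         ┃     ┃33.2 │2024-12
     ┃  Status:     [Pending  ▼]┃     ┃35.6 │2024-03
     ┃  Active:     [x]         ┃     ┃>8.9 │2024-10
     ┃  Public:     [ ]         ┃     ┃13.7 │2024-10
     ┃                          ┃     ┗━━━━━━━━━━━━━
     ┗━━━━━━━━━━━━━━━━━━━━━━━━━━┛                   
                                                    
                                                    
                                                    
                                                    
                                                    
                                                    
                       ┏━━━━━━━━━━━━━━━━━━━━━━━━━━━━
                       ┃ FileViewer                 
                       ┠────────────────────────────
                       ┃#include <math.h>           
                       ┃#include <stdlib.h>         
                       ┃#include <stdio.h>          
                       ┃                            
                       ┃/* Initialize count */      


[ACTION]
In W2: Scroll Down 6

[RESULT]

     ┠──────────────────────────┨     ┃19.2 │2024-09
     ┃> Region:     [EU       ▼]┃     ┃84.2 │2024-07
     ┃  Email:      [555-0100  ]┃     ┃47.7 │2024-01
     ┃  Admin:      [ ]         ┃     ┃33.2 │2024-12
     ┃  Status:     [Pending  ▼]┃     ┃35.6 │2024-03
     ┃  Active:     [x]         ┃     ┃>8.9 │2024-10
     ┃  Public:     [ ]         ┃     ┃13.7 │2024-10
     ┃                          ┃     ┗━━━━━━━━━━━━━
     ┗━━━━━━━━━━━━━━━━━━━━━━━━━━┛                   
                                                    
                                                    
                                                    
                                                    
                                                    
                                                    
                       ┏━━━━━━━━━━━━━━━━━━━━━━━━━━━━
                       ┃ FileViewer                 
                       ┠────────────────────────────
                       ┃typedef struct {            
                       ┃    int result;             
                       ┃    int result;             
                       ┃} InitData;                 
                       ┃                            


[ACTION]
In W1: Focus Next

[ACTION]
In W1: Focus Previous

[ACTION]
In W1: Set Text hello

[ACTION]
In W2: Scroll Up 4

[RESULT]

     ┠──────────────────────────┨     ┃19.2 │2024-09
     ┃> Region:     [EU       ▼]┃     ┃84.2 │2024-07
     ┃  Email:      [555-0100  ]┃     ┃47.7 │2024-01
     ┃  Admin:      [ ]         ┃     ┃33.2 │2024-12
     ┃  Status:     [Pending  ▼]┃     ┃35.6 │2024-03
     ┃  Active:     [x]         ┃     ┃>8.9 │2024-10
     ┃  Public:     [ ]         ┃     ┃13.7 │2024-10
     ┃                          ┃     ┗━━━━━━━━━━━━━
     ┗━━━━━━━━━━━━━━━━━━━━━━━━━━┛                   
                                                    
                                                    
                                                    
                                                    
                                                    
                                                    
                       ┏━━━━━━━━━━━━━━━━━━━━━━━━━━━━
                       ┃ FileViewer                 
                       ┠────────────────────────────
                       ┃#include <stdio.h>          
                       ┃                            
                       ┃/* Initialize count */      
                       ┃                            
                       ┃typedef struct {            


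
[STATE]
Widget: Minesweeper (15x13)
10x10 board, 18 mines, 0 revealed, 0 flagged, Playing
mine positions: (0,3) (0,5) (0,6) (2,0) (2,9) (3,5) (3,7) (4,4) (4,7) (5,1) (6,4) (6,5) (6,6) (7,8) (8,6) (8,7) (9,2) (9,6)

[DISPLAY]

■■■■■■■■■■     
■■■■■■■■■■     
■■■■■■■■■■     
■■■■■■■■■■     
■■■■■■■■■■     
■■■■■■■■■■     
■■■■■■■■■■     
■■■■■■■■■■     
■■■■■■■■■■     
■■■■■■■■■■     
               
               
               


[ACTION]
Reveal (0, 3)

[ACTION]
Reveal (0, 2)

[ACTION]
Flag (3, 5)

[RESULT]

■■■✹■✹✹■■■     
■■■■■■■■■■     
✹■■■■■■■■✹     
■■■■■✹■✹■■     
■■■■✹■■✹■■     
■✹■■■■■■■■     
■■■■✹✹✹■■■     
■■■■■■■■✹■     
■■■■■■✹✹■■     
■■✹■■■✹■■■     
               
               
               


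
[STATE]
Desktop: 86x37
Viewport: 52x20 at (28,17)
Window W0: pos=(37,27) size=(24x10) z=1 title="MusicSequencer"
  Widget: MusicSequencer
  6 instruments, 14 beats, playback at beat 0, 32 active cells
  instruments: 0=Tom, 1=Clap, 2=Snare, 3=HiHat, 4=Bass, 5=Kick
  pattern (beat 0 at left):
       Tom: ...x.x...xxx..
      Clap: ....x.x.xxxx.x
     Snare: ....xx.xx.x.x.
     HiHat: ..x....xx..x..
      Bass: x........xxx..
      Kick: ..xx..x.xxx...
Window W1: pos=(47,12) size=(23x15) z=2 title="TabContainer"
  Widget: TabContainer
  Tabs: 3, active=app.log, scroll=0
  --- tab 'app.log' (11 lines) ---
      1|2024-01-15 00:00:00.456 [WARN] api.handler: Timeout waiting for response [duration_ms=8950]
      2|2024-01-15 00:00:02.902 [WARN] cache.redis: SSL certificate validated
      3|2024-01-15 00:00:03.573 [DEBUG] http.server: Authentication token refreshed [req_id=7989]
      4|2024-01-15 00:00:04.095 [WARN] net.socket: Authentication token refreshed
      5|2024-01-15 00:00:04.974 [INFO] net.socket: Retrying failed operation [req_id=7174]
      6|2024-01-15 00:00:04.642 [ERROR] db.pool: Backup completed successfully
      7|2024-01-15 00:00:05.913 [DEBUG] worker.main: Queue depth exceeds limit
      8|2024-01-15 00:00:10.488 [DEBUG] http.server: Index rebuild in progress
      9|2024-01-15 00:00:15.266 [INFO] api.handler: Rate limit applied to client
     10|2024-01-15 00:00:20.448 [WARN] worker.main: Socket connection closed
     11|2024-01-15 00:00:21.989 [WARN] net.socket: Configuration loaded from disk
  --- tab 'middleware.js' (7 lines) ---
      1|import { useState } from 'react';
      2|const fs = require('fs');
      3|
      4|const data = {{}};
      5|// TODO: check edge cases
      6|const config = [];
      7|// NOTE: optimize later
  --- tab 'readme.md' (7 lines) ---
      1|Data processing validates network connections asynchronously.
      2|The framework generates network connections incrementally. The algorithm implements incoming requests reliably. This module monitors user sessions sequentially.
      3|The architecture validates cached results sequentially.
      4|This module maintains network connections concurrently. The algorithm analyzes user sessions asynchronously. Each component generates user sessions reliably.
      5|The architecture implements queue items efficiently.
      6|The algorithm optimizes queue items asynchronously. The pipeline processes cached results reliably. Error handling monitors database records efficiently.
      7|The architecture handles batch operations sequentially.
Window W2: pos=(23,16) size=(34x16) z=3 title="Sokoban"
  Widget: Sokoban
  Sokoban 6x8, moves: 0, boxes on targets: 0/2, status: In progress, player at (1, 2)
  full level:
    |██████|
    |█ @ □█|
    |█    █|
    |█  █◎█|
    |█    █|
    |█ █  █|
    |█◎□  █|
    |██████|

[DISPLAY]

oban                        ┃5 00:00:00.4┃          
────────────────────────────┨5 00:00:02.9┃          
██                          ┃5 00:00:03.5┃          
□█                          ┃5 00:00:04.0┃          
 █                          ┃5 00:00:04.9┃          
◎█                          ┃5 00:00:04.6┃          
 █                          ┃5 00:00:05.9┃          
 █                          ┃5 00:00:10.4┃          
 █                          ┃5 00:00:15.2┃          
██                          ┃━━━━━━━━━━━━┛          
s: 0  0/2                   ┃━━━┓                   
                            ┃   ┃                   
                            ┃───┨                   
                            ┃3  ┃                   
━━━━━━━━━━━━━━━━━━━━━━━━━━━━┛·  ┃                   
         ┃  Clap····█·█·████·█  ┃                   
         ┃ Snare····██·██·█·█·  ┃                   
         ┃ HiHat··█····██··█··  ┃                   
         ┃  Bass█········███··  ┃                   
         ┗━━━━━━━━━━━━━━━━━━━━━━┛                   


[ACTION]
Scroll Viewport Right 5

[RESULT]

                       ┃5 00:00:00.4┃               
───────────────────────┨5 00:00:02.9┃               
                       ┃5 00:00:03.5┃               
                       ┃5 00:00:04.0┃               
                       ┃5 00:00:04.9┃               
                       ┃5 00:00:04.6┃               
                       ┃5 00:00:05.9┃               
                       ┃5 00:00:10.4┃               
                       ┃5 00:00:15.2┃               
                       ┃━━━━━━━━━━━━┛               
 0/2                   ┃━━━┓                        
                       ┃   ┃                        
                       ┃───┨                        
                       ┃3  ┃                        
━━━━━━━━━━━━━━━━━━━━━━━┛·  ┃                        
    ┃  Clap····█·█·████·█  ┃                        
    ┃ Snare····██·██·█·█·  ┃                        
    ┃ HiHat··█····██··█··  ┃                        
    ┃  Bass█········███··  ┃                        
    ┗━━━━━━━━━━━━━━━━━━━━━━┛                        


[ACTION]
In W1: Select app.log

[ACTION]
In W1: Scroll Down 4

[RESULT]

                       ┃5 00:00:04.9┃               
───────────────────────┨5 00:00:04.6┃               
                       ┃5 00:00:05.9┃               
                       ┃5 00:00:10.4┃               
                       ┃5 00:00:15.2┃               
                       ┃5 00:00:20.4┃               
                       ┃5 00:00:21.9┃               
                       ┃            ┃               
                       ┃            ┃               
                       ┃━━━━━━━━━━━━┛               
 0/2                   ┃━━━┓                        
                       ┃   ┃                        
                       ┃───┨                        
                       ┃3  ┃                        
━━━━━━━━━━━━━━━━━━━━━━━┛·  ┃                        
    ┃  Clap····█·█·████·█  ┃                        
    ┃ Snare····██·██·█·█·  ┃                        
    ┃ HiHat··█····██··█··  ┃                        
    ┃  Bass█········███··  ┃                        
    ┗━━━━━━━━━━━━━━━━━━━━━━┛                        


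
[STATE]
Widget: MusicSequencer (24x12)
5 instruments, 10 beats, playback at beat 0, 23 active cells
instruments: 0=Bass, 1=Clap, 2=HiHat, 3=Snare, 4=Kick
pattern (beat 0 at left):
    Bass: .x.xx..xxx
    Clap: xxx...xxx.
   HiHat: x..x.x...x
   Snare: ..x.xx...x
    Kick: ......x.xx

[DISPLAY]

      ▼123456789        
  Bass·█·██··███        
  Clap███···███·        
 HiHat█··█·█···█        
 Snare··█·██···█        
  Kick······█·██        
                        
                        
                        
                        
                        
                        


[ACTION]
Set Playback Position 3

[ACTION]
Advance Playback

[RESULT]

      0123▼56789        
  Bass·█·██··███        
  Clap███···███·        
 HiHat█··█·█···█        
 Snare··█·██···█        
  Kick······█·██        
                        
                        
                        
                        
                        
                        


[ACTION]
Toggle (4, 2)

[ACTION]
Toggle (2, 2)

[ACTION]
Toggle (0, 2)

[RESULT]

      0123▼56789        
  Bass·████··███        
  Clap███···███·        
 HiHat█·██·█···█        
 Snare··█·██···█        
  Kick··█···█·██        
                        
                        
                        
                        
                        
                        


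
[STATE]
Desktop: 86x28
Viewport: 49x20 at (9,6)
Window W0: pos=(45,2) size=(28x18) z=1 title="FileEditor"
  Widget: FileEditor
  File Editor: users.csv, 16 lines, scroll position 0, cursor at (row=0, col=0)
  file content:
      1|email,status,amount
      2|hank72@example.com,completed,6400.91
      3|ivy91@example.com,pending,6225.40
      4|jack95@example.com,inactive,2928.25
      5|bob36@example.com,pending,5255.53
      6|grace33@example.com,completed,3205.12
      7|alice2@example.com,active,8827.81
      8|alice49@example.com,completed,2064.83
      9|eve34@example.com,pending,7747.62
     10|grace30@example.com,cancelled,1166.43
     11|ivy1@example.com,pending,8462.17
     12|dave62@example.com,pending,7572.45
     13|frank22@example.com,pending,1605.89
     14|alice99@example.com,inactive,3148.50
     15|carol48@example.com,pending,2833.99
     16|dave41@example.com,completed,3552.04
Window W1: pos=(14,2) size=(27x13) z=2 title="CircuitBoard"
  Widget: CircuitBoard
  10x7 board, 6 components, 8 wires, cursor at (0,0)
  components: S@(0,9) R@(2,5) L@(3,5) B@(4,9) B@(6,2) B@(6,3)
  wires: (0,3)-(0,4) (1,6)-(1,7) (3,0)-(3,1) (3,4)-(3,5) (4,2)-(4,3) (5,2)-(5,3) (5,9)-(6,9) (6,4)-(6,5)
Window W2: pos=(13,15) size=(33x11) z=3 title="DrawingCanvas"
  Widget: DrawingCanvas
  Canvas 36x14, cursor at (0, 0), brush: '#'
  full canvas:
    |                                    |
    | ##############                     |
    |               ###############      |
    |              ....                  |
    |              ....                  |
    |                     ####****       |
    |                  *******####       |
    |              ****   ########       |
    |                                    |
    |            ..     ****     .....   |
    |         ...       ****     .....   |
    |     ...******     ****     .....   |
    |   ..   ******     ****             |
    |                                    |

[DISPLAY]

     ┃0  [.]          · ─ ·    ┃    ┃hank72@examp
     ┃                         ┃    ┃ivy91@exampl
     ┃1                        ┃    ┃jack95@examp
     ┃                         ┃    ┃bob36@exampl
     ┃2                       R┃    ┃grace33@exam
     ┃                         ┃    ┃alice2@examp
     ┃3   · ─ ·           · ─ L┃    ┃alice49@exam
     ┃                         ┃    ┃eve34@exampl
     ┗━━━━━━━━━━━━━━━━━━━━━━━━━┛    ┃grace30@exam
    ┏━━━━━━━━━━━━━━━━━━━━━━━━━━━━━━━┓ivy1@example
    ┃ DrawingCanvas                 ┃dave62@examp
    ┠───────────────────────────────┨frank22@exam
    ┃+                              ┃alice99@exam
    ┃ ##############                ┃━━━━━━━━━━━━
    ┃               ############### ┃            
    ┃              ....             ┃            
    ┃              ....             ┃            
    ┃                     ####****  ┃            
    ┃                  *******####  ┃            
    ┗━━━━━━━━━━━━━━━━━━━━━━━━━━━━━━━┛            


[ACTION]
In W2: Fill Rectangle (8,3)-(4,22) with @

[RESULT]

     ┃0  [.]          · ─ ·    ┃    ┃hank72@examp
     ┃                         ┃    ┃ivy91@exampl
     ┃1                        ┃    ┃jack95@examp
     ┃                         ┃    ┃bob36@exampl
     ┃2                       R┃    ┃grace33@exam
     ┃                         ┃    ┃alice2@examp
     ┃3   · ─ ·           · ─ L┃    ┃alice49@exam
     ┃                         ┃    ┃eve34@exampl
     ┗━━━━━━━━━━━━━━━━━━━━━━━━━┛    ┃grace30@exam
    ┏━━━━━━━━━━━━━━━━━━━━━━━━━━━━━━━┓ivy1@example
    ┃ DrawingCanvas                 ┃dave62@examp
    ┠───────────────────────────────┨frank22@exam
    ┃+                              ┃alice99@exam
    ┃ ##############                ┃━━━━━━━━━━━━
    ┃               ############### ┃            
    ┃              ....             ┃            
    ┃   @@@@@@@@@@@@@@@@@@@@        ┃            
    ┃   @@@@@@@@@@@@@@@@@@@@##****  ┃            
    ┃   @@@@@@@@@@@@@@@@@@@@**####  ┃            
    ┗━━━━━━━━━━━━━━━━━━━━━━━━━━━━━━━┛            


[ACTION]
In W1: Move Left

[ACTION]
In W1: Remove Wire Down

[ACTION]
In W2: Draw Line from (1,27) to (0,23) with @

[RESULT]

     ┃0  [.]          · ─ ·    ┃    ┃hank72@examp
     ┃                         ┃    ┃ivy91@exampl
     ┃1                        ┃    ┃jack95@examp
     ┃                         ┃    ┃bob36@exampl
     ┃2                       R┃    ┃grace33@exam
     ┃                         ┃    ┃alice2@examp
     ┃3   · ─ ·           · ─ L┃    ┃alice49@exam
     ┃                         ┃    ┃eve34@exampl
     ┗━━━━━━━━━━━━━━━━━━━━━━━━━┛    ┃grace30@exam
    ┏━━━━━━━━━━━━━━━━━━━━━━━━━━━━━━━┓ivy1@example
    ┃ DrawingCanvas                 ┃dave62@examp
    ┠───────────────────────────────┨frank22@exam
    ┃+                      @@      ┃alice99@exam
    ┃ ##############          @@@   ┃━━━━━━━━━━━━
    ┃               ############### ┃            
    ┃              ....             ┃            
    ┃   @@@@@@@@@@@@@@@@@@@@        ┃            
    ┃   @@@@@@@@@@@@@@@@@@@@##****  ┃            
    ┃   @@@@@@@@@@@@@@@@@@@@**####  ┃            
    ┗━━━━━━━━━━━━━━━━━━━━━━━━━━━━━━━┛            


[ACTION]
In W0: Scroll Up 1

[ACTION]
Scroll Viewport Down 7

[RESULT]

     ┃1                        ┃    ┃jack95@examp
     ┃                         ┃    ┃bob36@exampl
     ┃2                       R┃    ┃grace33@exam
     ┃                         ┃    ┃alice2@examp
     ┃3   · ─ ·           · ─ L┃    ┃alice49@exam
     ┃                         ┃    ┃eve34@exampl
     ┗━━━━━━━━━━━━━━━━━━━━━━━━━┛    ┃grace30@exam
    ┏━━━━━━━━━━━━━━━━━━━━━━━━━━━━━━━┓ivy1@example
    ┃ DrawingCanvas                 ┃dave62@examp
    ┠───────────────────────────────┨frank22@exam
    ┃+                      @@      ┃alice99@exam
    ┃ ##############          @@@   ┃━━━━━━━━━━━━
    ┃               ############### ┃            
    ┃              ....             ┃            
    ┃   @@@@@@@@@@@@@@@@@@@@        ┃            
    ┃   @@@@@@@@@@@@@@@@@@@@##****  ┃            
    ┃   @@@@@@@@@@@@@@@@@@@@**####  ┃            
    ┗━━━━━━━━━━━━━━━━━━━━━━━━━━━━━━━┛            
                                                 
                                                 


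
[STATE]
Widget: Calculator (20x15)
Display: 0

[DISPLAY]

                   0
┌───┬───┬───┬───┐   
│ 7 │ 8 │ 9 │ ÷ │   
├───┼───┼───┼───┤   
│ 4 │ 5 │ 6 │ × │   
├───┼───┼───┼───┤   
│ 1 │ 2 │ 3 │ - │   
├───┼───┼───┼───┤   
│ 0 │ . │ = │ + │   
├───┼───┼───┼───┤   
│ C │ MC│ MR│ M+│   
└───┴───┴───┴───┘   
                    
                    
                    


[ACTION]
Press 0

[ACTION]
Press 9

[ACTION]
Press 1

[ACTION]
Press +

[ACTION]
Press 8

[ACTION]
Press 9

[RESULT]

                  89
┌───┬───┬───┬───┐   
│ 7 │ 8 │ 9 │ ÷ │   
├───┼───┼───┼───┤   
│ 4 │ 5 │ 6 │ × │   
├───┼───┼───┼───┤   
│ 1 │ 2 │ 3 │ - │   
├───┼───┼───┼───┤   
│ 0 │ . │ = │ + │   
├───┼───┼───┼───┤   
│ C │ MC│ MR│ M+│   
└───┴───┴───┴───┘   
                    
                    
                    


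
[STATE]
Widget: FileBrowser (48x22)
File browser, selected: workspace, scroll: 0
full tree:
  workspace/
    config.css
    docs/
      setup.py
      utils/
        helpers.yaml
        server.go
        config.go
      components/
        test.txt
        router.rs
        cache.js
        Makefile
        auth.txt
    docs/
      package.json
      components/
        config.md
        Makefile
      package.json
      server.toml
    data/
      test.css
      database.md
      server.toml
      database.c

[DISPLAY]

> [-] workspace/                                
    config.css                                  
    [+] docs/                                   
    [+] docs/                                   
    [+] data/                                   
                                                
                                                
                                                
                                                
                                                
                                                
                                                
                                                
                                                
                                                
                                                
                                                
                                                
                                                
                                                
                                                
                                                


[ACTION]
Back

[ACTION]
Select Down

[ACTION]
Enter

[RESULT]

  [-] workspace/                                
  > config.css                                  
    [+] docs/                                   
    [+] docs/                                   
    [+] data/                                   
                                                
                                                
                                                
                                                
                                                
                                                
                                                
                                                
                                                
                                                
                                                
                                                
                                                
                                                
                                                
                                                
                                                


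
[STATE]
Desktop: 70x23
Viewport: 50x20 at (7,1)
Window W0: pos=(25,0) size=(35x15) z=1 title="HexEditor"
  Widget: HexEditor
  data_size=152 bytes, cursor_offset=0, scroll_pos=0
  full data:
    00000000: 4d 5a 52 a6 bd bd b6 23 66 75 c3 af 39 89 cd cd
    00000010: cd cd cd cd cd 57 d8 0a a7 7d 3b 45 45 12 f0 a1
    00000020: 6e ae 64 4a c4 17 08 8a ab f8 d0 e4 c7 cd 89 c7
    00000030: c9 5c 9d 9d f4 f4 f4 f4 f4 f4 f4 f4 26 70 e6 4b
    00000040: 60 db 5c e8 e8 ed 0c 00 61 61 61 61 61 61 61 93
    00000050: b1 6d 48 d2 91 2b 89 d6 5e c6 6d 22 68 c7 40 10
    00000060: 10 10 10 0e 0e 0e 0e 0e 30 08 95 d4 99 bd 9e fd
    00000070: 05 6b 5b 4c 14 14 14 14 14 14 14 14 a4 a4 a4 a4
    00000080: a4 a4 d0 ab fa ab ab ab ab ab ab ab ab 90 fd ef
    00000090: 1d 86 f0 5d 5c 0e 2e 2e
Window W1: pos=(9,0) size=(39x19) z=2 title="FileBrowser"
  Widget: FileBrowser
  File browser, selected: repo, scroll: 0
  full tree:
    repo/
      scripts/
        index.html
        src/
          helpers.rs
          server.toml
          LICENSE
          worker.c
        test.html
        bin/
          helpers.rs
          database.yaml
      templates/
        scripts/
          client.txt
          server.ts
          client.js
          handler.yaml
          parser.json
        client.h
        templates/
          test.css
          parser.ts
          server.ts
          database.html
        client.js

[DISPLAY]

  ┃ FileBrowser                         ┃         
  ┠─────────────────────────────────────┨─────────
  ┃> [-] repo/                          ┃bd bd b6 
  ┃    [+] scripts/                     ┃cd 57 d8 
  ┃    [+] templates/                   ┃c4 17 08 
  ┃                                     ┃f4 f4 f4 
  ┃                                     ┃e8 ed 0c 
  ┃                                     ┃91 2b 89 
  ┃                                     ┃0e 0e 0e 
  ┃                                     ┃14 14 14 
  ┃                                     ┃fa ab ab 
  ┃                                     ┃5c 0e 2e 
  ┃                                     ┃         
  ┃                                     ┃━━━━━━━━━
  ┃                                     ┃         
  ┃                                     ┃         
  ┃                                     ┃         
  ┗━━━━━━━━━━━━━━━━━━━━━━━━━━━━━━━━━━━━━┛         
                                                  
                                                  


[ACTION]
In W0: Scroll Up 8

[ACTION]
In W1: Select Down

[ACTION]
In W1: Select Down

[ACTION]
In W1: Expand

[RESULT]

  ┃ FileBrowser                         ┃         
  ┠─────────────────────────────────────┨─────────
  ┃  [-] repo/                          ┃bd bd b6 
  ┃    [+] scripts/                     ┃cd 57 d8 
  ┃  > [-] templates/                   ┃c4 17 08 
  ┃      [+] scripts/                   ┃f4 f4 f4 
  ┃      client.h                       ┃e8 ed 0c 
  ┃      [+] templates/                 ┃91 2b 89 
  ┃      client.js                      ┃0e 0e 0e 
  ┃                                     ┃14 14 14 
  ┃                                     ┃fa ab ab 
  ┃                                     ┃5c 0e 2e 
  ┃                                     ┃         
  ┃                                     ┃━━━━━━━━━
  ┃                                     ┃         
  ┃                                     ┃         
  ┃                                     ┃         
  ┗━━━━━━━━━━━━━━━━━━━━━━━━━━━━━━━━━━━━━┛         
                                                  
                                                  


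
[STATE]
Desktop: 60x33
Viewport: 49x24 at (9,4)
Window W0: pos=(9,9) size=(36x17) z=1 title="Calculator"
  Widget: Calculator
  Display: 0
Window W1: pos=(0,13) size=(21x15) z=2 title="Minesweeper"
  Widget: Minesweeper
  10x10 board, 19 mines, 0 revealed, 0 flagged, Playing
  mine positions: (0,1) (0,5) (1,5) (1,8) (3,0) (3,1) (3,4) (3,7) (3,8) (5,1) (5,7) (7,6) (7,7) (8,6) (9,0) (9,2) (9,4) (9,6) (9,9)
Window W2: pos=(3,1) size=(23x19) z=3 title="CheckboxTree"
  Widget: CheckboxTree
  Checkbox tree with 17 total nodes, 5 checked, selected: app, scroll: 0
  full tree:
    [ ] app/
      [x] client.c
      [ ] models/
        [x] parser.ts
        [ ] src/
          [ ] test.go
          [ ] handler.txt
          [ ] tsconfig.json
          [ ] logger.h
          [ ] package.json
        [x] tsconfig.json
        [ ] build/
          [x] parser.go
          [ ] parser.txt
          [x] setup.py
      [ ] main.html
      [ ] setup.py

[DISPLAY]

app/            ┃                                
] client.c      ┃                                
] models/       ┃                                
[x] parser.ts   ┃                                
[ ] src/        ┃                                
  [ ] test.go   ┃━━━━━━━━━━━━━━━━━━┓             
  [ ] handler.tx┃                  ┃             
  [ ] tsconfig.j┃──────────────────┨             
  [ ] logger.h  ┃                 0┃             
  [ ] package.js┃┐                 ┃             
[x] tsconfig.jso┃│                 ┃             
[-] build/      ┃┤                 ┃             
  [x] parser.go ┃│                 ┃             
  [ ] parser.txt┃┤                 ┃             
  [x] setup.py  ┃│                 ┃             
━━━━━━━━━━━━━━━━┛┤                 ┃             
■■         ┃ │ + │                 ┃             
■■         ┃─┼───┤                 ┃             
■■         ┃R│ M+│                 ┃             
■■         ┃─┴───┘                 ┃             
■■         ┃                       ┃             
■■         ┃━━━━━━━━━━━━━━━━━━━━━━━┛             
           ┃                                     
━━━━━━━━━━━┛                                     


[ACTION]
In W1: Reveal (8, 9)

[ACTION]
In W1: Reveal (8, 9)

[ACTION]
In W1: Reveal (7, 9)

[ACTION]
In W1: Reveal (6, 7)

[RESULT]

app/            ┃                                
] client.c      ┃                                
] models/       ┃                                
[x] parser.ts   ┃                                
[ ] src/        ┃                                
  [ ] test.go   ┃━━━━━━━━━━━━━━━━━━┓             
  [ ] handler.tx┃                  ┃             
  [ ] tsconfig.j┃──────────────────┨             
  [ ] logger.h  ┃                 0┃             
  [ ] package.js┃┐                 ┃             
[x] tsconfig.jso┃│                 ┃             
[-] build/      ┃┤                 ┃             
  [x] parser.go ┃│                 ┃             
  [ ] parser.txt┃┤                 ┃             
  [x] setup.py  ┃│                 ┃             
━━━━━━━━━━━━━━━━┛┤                 ┃             
31         ┃ │ + │                 ┃             
1          ┃─┼───┤                 ┃             
2          ┃R│ M+│                 ┃             
1          ┃─┴───┘                 ┃             
21         ┃                       ┃             
■■         ┃━━━━━━━━━━━━━━━━━━━━━━━┛             
           ┃                                     
━━━━━━━━━━━┛                                     
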